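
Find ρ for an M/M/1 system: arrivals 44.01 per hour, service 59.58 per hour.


ρ = λ/μ = 44.01/59.58 = 0.7387

Final: 0.7387


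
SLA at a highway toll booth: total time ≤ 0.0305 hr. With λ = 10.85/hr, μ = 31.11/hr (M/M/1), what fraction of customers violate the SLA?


W ~ Exponential(μ−λ) for M/M/1.
μ − λ = 31.11 − 10.85 = 20.2600
P(W > t) = e^{−(μ−λ)t} = e^{−0.6179} = 0.539059

Final: 0.539059


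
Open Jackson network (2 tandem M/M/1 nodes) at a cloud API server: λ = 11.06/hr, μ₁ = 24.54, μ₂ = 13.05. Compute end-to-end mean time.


Each node sees arrival rate λ = 11.06/hr (tandem ⇒ throughput preserved).
W₁ = 1/(μ₁−λ) = 1/(24.54−11.06) = 0.07418 hr
W₂ = 1/(μ₂−λ) = 1/(13.05−11.06) = 0.50251 hr
W_total = W₁ + W₂ = 0.07418 + 0.50251 = 0.57670 hr

Final: 0.57670 hr


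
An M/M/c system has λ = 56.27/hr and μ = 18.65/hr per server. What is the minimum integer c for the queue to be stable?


Stability requires cμ > λ ⇔ c > λ/μ.
λ/μ = 56.27/18.65 = 3.0172
Minimum integer c = ⌊3.0172⌋ + 1 = 4
Check: 4·18.65 = 74.60 > 56.27, while 3·18.65 = 55.95 ≤ 56.27

Final: 4 servers


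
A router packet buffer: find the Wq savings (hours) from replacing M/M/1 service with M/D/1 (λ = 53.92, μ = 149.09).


ρ = 53.92/149.09 = 0.3617
Wq(M/M/1) = ρ/(μ−λ) = 0.3617/95.17 = 0.003800 hr
Wq(M/D/1) = ρ/(2(μ−λ)) = 0.001900 hr
Savings = 0.003800 − 0.001900 = 0.001900 hr

Final: 0.001900 hr


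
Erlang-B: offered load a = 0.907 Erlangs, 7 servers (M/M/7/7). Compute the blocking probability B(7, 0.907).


B(c,a) = (a^c/c!) / Σ_{k=0}^{c} a^k/k!
a^7/7! = 0.0001002
Σ terms (k=0..7): 1.00000 + 0.90700 + 0.41132 + 0.12436 + 0.02820 + 0.005115 + 0.0007732 + 0.0001002 = 2.476868
B = 0.0001002/2.476868 = 0.00004045

Final: 0.00004045


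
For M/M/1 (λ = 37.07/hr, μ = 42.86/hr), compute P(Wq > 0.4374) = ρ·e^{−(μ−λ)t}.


ρ = 37.07/42.86 = 0.8649
P(Wq > t) = ρ·e^{−(μ−λ)t} = 0.8649·e^{−2.5325}
= 0.8649·0.079456 = 0.068723

Final: 0.068723


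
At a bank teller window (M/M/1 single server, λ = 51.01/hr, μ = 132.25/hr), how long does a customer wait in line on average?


ρ = 51.01/132.25 = 0.3857
Wq = ρ/(μ−λ) = 0.3857/(132.25 − 51.01) = 0.3857/81.24 = 0.004748 hr

Final: 0.004748 hr


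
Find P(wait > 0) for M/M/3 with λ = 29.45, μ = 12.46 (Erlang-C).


a = λ/μ = 2.3636; ρ = a/3 = 0.7879
P₀ = 0.060496 (from M/M/c formula)
C(c,a) = [a^c/(c!(1−ρ))]·P₀ = [13.20389/(6·0.2121)]·0.060496
= 10.37329·0.060496 = 0.627541

Final: 0.627541


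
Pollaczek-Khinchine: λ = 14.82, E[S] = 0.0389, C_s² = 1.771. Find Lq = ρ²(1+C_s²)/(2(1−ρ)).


ρ = λ·E[S] = 14.82·0.0389 = 0.5765
Lq = ρ²(1+C_s²)/(2(1−ρ)) = 0.3323·(1+1.771)/(2·0.4235)
= 0.3323·2.7710/0.8470 = 1.08729

Final: 1.08729


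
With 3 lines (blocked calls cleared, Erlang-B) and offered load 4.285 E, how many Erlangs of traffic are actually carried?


B(3,4.285) = 0.475477 (Erlang-B)
Carried load = a(1 − B) = 4.285·(1 − 0.475477) = 4.285·0.524523 = 2.2476 E

Final: 2.2476 Erlangs


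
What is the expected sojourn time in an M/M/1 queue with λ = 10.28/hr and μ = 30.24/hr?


W = 1/(μ−λ) = 1/(30.24 − 10.28) = 1/19.96 = 0.05010 hr

Final: 0.05010 hr


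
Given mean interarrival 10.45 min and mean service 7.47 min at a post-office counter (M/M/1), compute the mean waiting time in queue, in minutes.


λ = 60/10.45 = 5.7416 /hr
μ = 60/7.47 = 8.0321 /hr
ρ = λ/μ = 5.7416/8.0321 = 0.7148
Wq = ρ/(μ−λ) = 0.7148/(8.0321−5.7416) = 0.31209 hr
In minutes: 0.31209·60 = 18.725 min

Final: 18.725 min


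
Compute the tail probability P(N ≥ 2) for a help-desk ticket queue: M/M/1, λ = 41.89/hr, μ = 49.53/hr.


ρ = 41.89/49.53 = 0.8458
P(N ≥ n) = ρ^n = 0.8458^2 = 0.715293

Final: 0.715293


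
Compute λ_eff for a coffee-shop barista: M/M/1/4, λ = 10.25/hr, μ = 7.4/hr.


ρ = 1.3851; P_K = (1−ρ)ρ^4/(1−ρ^5) = 0.345887
λ_eff = λ(1 − P_K) = 10.25·(1 − 0.345887) = 10.25·0.654113 = 6.7047 /hr

Final: 6.7047 /hr


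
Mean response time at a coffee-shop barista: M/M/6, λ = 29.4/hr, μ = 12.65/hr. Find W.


a = 2.3241; ρ = 0.3874; P₀ = 0.097512
Lq = P₀·a^c·ρ/(c!(1−ρ)²) = 0.02203
Wq = Lq/λ = 0.02203/29.4 = 0.0007492 hr
W = Wq + 1/μ = 0.0007492 + 0.07905 = 0.07980 hr

Final: 0.07980 hr


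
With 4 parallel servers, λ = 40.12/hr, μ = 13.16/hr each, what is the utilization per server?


ρ = λ/(cμ) = 40.12/(4·13.16) = 40.12/52.64 = 0.7622

Final: 0.7622


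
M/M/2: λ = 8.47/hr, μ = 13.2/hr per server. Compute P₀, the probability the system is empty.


a = λ/μ = 8.47/13.2 = 0.6417; ρ = a/c = 0.3208
Σ_{k=0}^{1} a^k/k! (terms k=0..1) = 1.00000 + 0.64167 = 1.64167
Tail: a^2/(2!(1−ρ)) = 0.41174/(2·0.6792) = 0.30312
P₀ = 1/(1.64167 + 0.30312) = 1/1.94479 = 0.514196

Final: 0.514196


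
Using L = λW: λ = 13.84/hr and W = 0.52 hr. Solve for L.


L = λW = 13.84·0.52 = 7.1968

Final: 7.1968


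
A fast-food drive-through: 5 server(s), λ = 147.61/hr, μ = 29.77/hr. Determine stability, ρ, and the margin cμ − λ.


Total capacity cμ = 5·29.77 = 148.85/hr
ρ = λ/(cμ) = 147.61/148.85 = 0.9917
Stable ⇔ ρ < 1: YES
Spare capacity = cμ − λ = 148.85 − 147.61 = 1.24/hr

Final: ρ = 0.9917; stable; margin = 1.24/hr


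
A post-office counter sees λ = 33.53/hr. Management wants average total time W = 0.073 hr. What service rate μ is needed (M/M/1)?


W = 1/(μ−λ) ⇒ μ − λ = 1/W = 1/0.073 = 13.6986
μ = λ + 1/W = 33.53 + 13.6986 = 47.2286 per hr

Final: 47.2286 /hr


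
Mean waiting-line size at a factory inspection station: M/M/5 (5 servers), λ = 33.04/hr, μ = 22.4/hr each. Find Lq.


a = λ/μ = 1.4750; ρ = a/5 = 0.2950
P₀ = 0.228446
Lq = P₀·a^c·ρ / (c!·(1−ρ)²) = 0.228446·6.98168·0.2950/(120·0.49702)
= 0.007889

Final: 0.007889


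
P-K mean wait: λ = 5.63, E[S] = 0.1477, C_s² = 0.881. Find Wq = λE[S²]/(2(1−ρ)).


ρ = λ·E[S] = 5.63·0.1477 = 0.8316
E[S²] = E[S]²(1+C_s²) = 0.1477²·(1+0.881) = 0.041035
Wq = λ·E[S²]/(2(1−ρ)) = 5.63·0.041035/(2·0.1684) = 0.68574 hr

Final: 0.68574 hr


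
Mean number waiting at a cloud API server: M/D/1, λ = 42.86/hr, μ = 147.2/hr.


ρ = 42.86/147.2 = 0.2912
M/D/1: Lq = ρ²/(2(1−ρ)) = 0.08478/(2·0.7088) = 0.05980

Final: 0.05980


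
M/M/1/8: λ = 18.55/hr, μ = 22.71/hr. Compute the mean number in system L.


ρ = 18.55/22.71 = 0.8168
L = ρ[1 − (K+1)ρ^K + Kρ^(K+1)] / [(1−ρ)(1−ρ^(K+1))]
Numerator: 0.8168·(1 − 9·0.198159 + 8·0.161861) = 0.417764
Denominator: (0.1832)·(0.838139) = 0.153530
L = 0.417764/0.153530 = 2.7211

Final: 2.7211


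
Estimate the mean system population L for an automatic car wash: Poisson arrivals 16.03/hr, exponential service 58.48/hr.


ρ = λ/μ = 16.03/58.48 = 0.2741
L = ρ/(1−ρ) = 0.2741/(1 − 0.2741) = 0.2741/0.7259 = 0.3776

Final: 0.3776


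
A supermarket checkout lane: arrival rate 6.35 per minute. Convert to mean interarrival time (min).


Mean interarrival time = 1/λ = 1/6.35 minute = 0.15748 minute
In minutes: 0.15748 × 1 = 0.1575 min

Final: 0.1575 min


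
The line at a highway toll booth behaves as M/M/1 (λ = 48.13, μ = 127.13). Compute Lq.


ρ = 48.13/127.13 = 0.3786
Lq = ρ²/(1−ρ) = 0.1433/0.6214 = 0.2307

Final: 0.2307


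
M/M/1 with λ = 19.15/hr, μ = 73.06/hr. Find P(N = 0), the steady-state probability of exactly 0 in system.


ρ = 19.15/73.06 = 0.2621
P_n = (1−ρ)·ρ^n = (1 − 0.2621)·0.2621^0 = 0.7379·1.000000 = 0.737887

Final: 0.737887


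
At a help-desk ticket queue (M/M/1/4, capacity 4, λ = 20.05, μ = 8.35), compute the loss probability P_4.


ρ = λ/μ = 20.05/8.35 = 2.4012
P_K = (1−ρ)ρ^K/(1−ρ^(K+1)) = (-1.4012·33.243872)/(1 − 79.825107)
= -46.581234/-78.825107 = 0.590944

Final: 0.590944


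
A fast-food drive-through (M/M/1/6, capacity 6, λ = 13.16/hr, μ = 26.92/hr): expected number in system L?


ρ = 13.16/26.92 = 0.4889
L = ρ[1 − (K+1)ρ^K + Kρ^(K+1)] / [(1−ρ)(1−ρ^(K+1))]
Numerator: 0.4889·(1 − 7·0.013649 + 6·0.006672) = 0.461721
Denominator: (0.5111)·(0.993328) = 0.507734
L = 0.461721/0.507734 = 0.9094

Final: 0.9094


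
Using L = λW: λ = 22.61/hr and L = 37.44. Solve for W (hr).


W = L/λ = 37.44/22.61 = 1.6559 hr

Final: 1.6559 hr


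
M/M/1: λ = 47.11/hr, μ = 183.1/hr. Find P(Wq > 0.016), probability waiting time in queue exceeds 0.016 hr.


ρ = 47.11/183.1 = 0.2573
P(Wq > t) = ρ·e^{−(μ−λ)t} = 0.2573·e^{−2.1758}
= 0.2573·0.113513 = 0.029206

Final: 0.029206


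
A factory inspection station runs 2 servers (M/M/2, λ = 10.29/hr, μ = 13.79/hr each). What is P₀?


a = λ/μ = 10.29/13.79 = 0.7462; ρ = a/c = 0.3731
Σ_{k=0}^{1} a^k/k! (terms k=0..1) = 1.00000 + 0.74619 = 1.74619
Tail: a^2/(2!(1−ρ)) = 0.55680/(2·0.6269) = 0.44409
P₀ = 1/(1.74619 + 0.44409) = 1/2.19028 = 0.456562

Final: 0.456562


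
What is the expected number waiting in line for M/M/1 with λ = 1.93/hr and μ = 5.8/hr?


ρ = 1.93/5.8 = 0.3328
Lq = ρ²/(1−ρ) = 0.1107/0.6672 = 0.1659

Final: 0.1659


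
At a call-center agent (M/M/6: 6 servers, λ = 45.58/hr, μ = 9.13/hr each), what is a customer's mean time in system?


a = 4.9923; ρ = 0.8321; P₀ = 0.004567
Lq = P₀·a^c·ρ/(c!(1−ρ)²) = 2.89711
Wq = Lq/λ = 2.89711/45.58 = 0.06356 hr
W = Wq + 1/μ = 0.06356 + 0.10953 = 0.17309 hr

Final: 0.17309 hr


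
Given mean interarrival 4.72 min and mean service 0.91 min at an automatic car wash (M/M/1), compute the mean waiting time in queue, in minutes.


λ = 60/4.72 = 12.7119 /hr
μ = 60/0.91 = 65.9341 /hr
ρ = λ/μ = 12.7119/65.9341 = 0.1928
Wq = ρ/(μ−λ) = 0.1928/(65.9341−12.7119) = 0.003622 hr
In minutes: 0.003622·60 = 0.2173 min

Final: 0.2173 min


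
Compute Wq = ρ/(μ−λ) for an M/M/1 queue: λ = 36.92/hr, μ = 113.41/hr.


ρ = 36.92/113.41 = 0.3255
Wq = ρ/(μ−λ) = 0.3255/(113.41 − 36.92) = 0.3255/76.49 = 0.004256 hr

Final: 0.004256 hr


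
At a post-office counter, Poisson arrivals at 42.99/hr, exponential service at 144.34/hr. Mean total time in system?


W = 1/(μ−λ) = 1/(144.34 − 42.99) = 1/101.35 = 0.009867 hr

Final: 0.009867 hr


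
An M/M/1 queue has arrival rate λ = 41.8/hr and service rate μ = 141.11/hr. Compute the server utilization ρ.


ρ = λ/μ = 41.8/141.11 = 0.2962

Final: 0.2962


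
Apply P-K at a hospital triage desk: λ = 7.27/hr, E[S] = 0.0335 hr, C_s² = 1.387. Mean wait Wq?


ρ = λ·E[S] = 7.27·0.0335 = 0.2435
E[S²] = E[S]²(1+C_s²) = 0.0335²·(1+1.387) = 0.002679
Wq = λ·E[S²]/(2(1−ρ)) = 7.27·0.002679/(2·0.7565) = 0.01287 hr

Final: 0.01287 hr


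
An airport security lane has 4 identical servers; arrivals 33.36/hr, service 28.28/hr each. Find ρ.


ρ = λ/(cμ) = 33.36/(4·28.28) = 33.36/113.12 = 0.2949

Final: 0.2949


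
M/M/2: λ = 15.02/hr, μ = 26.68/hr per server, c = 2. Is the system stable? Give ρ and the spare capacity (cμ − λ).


Total capacity cμ = 2·26.68 = 53.36/hr
ρ = λ/(cμ) = 15.02/53.36 = 0.2815
Stable ⇔ ρ < 1: YES
Spare capacity = cμ − λ = 53.36 − 15.02 = 38.34/hr

Final: ρ = 0.2815; stable; margin = 38.34/hr


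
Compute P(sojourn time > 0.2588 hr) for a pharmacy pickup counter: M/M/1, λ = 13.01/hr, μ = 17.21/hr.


W ~ Exponential(μ−λ) for M/M/1.
μ − λ = 17.21 − 13.01 = 4.2000
P(W > t) = e^{−(μ−λ)t} = e^{−1.0870} = 0.337240

Final: 0.337240


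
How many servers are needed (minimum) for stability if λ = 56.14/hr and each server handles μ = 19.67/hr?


Stability requires cμ > λ ⇔ c > λ/μ.
λ/μ = 56.14/19.67 = 2.8541
Minimum integer c = ⌊2.8541⌋ + 1 = 3
Check: 3·19.67 = 59.01 > 56.14, while 2·19.67 = 39.34 ≤ 56.14

Final: 3 servers


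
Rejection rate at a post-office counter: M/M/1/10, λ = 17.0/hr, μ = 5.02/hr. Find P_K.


ρ = λ/μ = 17.0/5.02 = 3.3865
P_K = (1−ρ)ρ^K/(1−ρ^(K+1)) = (-2.3865·198359.060356)/(1 − 671733.869730)
= -473374.809374/-671732.869730 = 0.704707

Final: 0.704707


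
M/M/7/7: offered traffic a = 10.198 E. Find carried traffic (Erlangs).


B(7,10.198) = 0.417764 (Erlang-B)
Carried load = a(1 − B) = 10.198·(1 − 0.417764) = 10.198·0.582236 = 5.9376 E

Final: 5.9376 Erlangs


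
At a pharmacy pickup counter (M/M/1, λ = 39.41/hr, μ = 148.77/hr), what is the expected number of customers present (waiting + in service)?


ρ = λ/μ = 39.41/148.77 = 0.2649
L = ρ/(1−ρ) = 0.2649/(1 − 0.2649) = 0.2649/0.7351 = 0.3604

Final: 0.3604


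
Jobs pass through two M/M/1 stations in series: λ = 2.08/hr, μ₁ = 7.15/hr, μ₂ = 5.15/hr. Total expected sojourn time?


Each node sees arrival rate λ = 2.08/hr (tandem ⇒ throughput preserved).
W₁ = 1/(μ₁−λ) = 1/(7.15−2.08) = 0.19724 hr
W₂ = 1/(μ₂−λ) = 1/(5.15−2.08) = 0.32573 hr
W_total = W₁ + W₂ = 0.19724 + 0.32573 = 0.52297 hr

Final: 0.52297 hr


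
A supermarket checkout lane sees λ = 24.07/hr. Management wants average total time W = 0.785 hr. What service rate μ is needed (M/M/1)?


W = 1/(μ−λ) ⇒ μ − λ = 1/W = 1/0.785 = 1.2739
μ = λ + 1/W = 24.07 + 1.2739 = 25.3439 per hr

Final: 25.3439 /hr


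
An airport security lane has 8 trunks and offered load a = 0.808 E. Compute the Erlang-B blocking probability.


B(c,a) = (a^c/c!) / Σ_{k=0}^{c} a^k/k!
a^8/8! = 0.000004506
Σ terms (k=0..8): 1.00000 + 0.80800 + 0.32643 + 0.08792 + 0.01776 + 0.002870 + 0.0003865 + 0.00004461 + 0.000004506 = 2.243416
B = 0.000004506/2.243416 = 0.000002008

Final: 0.000002008


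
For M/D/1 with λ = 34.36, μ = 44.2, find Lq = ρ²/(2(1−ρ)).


ρ = 34.36/44.2 = 0.7774
M/D/1: Lq = ρ²/(2(1−ρ)) = 0.6043/(2·0.2226) = 1.35725

Final: 1.35725


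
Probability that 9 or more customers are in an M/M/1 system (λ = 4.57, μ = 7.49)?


ρ = 4.57/7.49 = 0.6101
P(N ≥ n) = ρ^n = 0.6101^9 = 0.011720

Final: 0.011720


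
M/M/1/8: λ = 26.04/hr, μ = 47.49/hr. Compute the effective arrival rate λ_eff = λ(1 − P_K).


ρ = 0.5483; P_K = (1−ρ)ρ^8/(1−ρ^9) = 0.003708
λ_eff = λ(1 − P_K) = 26.04·(1 − 0.003708) = 26.04·0.996292 = 25.9435 /hr

Final: 25.9435 /hr


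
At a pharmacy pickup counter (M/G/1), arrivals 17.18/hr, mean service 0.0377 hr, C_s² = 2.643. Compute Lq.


ρ = λ·E[S] = 17.18·0.0377 = 0.6477
Lq = ρ²(1+C_s²)/(2(1−ρ)) = 0.4195·(1+2.643)/(2·0.3523)
= 0.4195·3.6430/0.7046 = 2.16884

Final: 2.16884


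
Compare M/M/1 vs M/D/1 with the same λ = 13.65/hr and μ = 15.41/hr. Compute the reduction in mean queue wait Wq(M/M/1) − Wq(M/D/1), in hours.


ρ = 13.65/15.41 = 0.8858
Wq(M/M/1) = ρ/(μ−λ) = 0.8858/1.76 = 0.50329 hr
Wq(M/D/1) = ρ/(2(μ−λ)) = 0.25164 hr
Savings = 0.50329 − 0.25164 = 0.25164 hr

Final: 0.25164 hr


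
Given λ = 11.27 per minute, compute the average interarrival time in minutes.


Mean interarrival time = 1/λ = 1/11.27 minute = 0.08873 minute
In minutes: 0.08873 × 1 = 0.08873 min

Final: 0.08873 min


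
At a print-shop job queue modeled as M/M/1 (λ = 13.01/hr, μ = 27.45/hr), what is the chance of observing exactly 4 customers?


ρ = 13.01/27.45 = 0.4740
P_n = (1−ρ)·ρ^n = (1 − 0.4740)·0.4740^4 = 0.5260·0.050459 = 0.026544

Final: 0.026544


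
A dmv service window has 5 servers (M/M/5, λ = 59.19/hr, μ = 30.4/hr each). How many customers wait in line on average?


a = λ/μ = 1.9470; ρ = a/5 = 0.3894
P₀ = 0.141775
Lq = P₀·a^c·ρ / (c!·(1−ρ)²) = 0.141775·27.98168·0.3894/(120·0.37282)
= 0.03453

Final: 0.03453


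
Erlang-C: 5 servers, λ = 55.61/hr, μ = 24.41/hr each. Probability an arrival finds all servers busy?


a = λ/μ = 2.2782; ρ = a/5 = 0.4556
P₀ = 0.100953 (from M/M/c formula)
C(c,a) = [a^c/(c!(1−ρ))]·P₀ = [61.36568/(120·0.5444)]·0.100953
= 0.93940·0.100953 = 0.094836

Final: 0.094836


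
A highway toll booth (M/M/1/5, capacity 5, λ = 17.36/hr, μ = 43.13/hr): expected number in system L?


ρ = 17.36/43.13 = 0.4025
L = ρ[1 − (K+1)ρ^K + Kρ^(K+1)] / [(1−ρ)(1−ρ^(K+1))]
Numerator: 0.4025·(1 − 6·0.010565 + 5·0.004252) = 0.385548
Denominator: (0.5975)·(0.995748) = 0.594955
L = 0.385548/0.594955 = 0.6480

Final: 0.6480


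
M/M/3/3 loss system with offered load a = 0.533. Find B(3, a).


B(c,a) = (a^c/c!) / Σ_{k=0}^{c} a^k/k!
a^3/3! = 0.025237
Σ terms (k=0..3): 1.00000 + 0.53300 + 0.14204 + 0.02524 = 1.700281
B = 0.025237/1.700281 = 0.014843

Final: 0.014843


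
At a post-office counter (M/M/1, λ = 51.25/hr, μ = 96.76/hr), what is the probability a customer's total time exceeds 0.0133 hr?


W ~ Exponential(μ−λ) for M/M/1.
μ − λ = 96.76 − 51.25 = 45.5100
P(W > t) = e^{−(μ−λ)t} = e^{−0.6053} = 0.545920

Final: 0.545920


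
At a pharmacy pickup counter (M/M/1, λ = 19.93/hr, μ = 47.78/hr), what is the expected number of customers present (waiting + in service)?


ρ = λ/μ = 19.93/47.78 = 0.4171
L = ρ/(1−ρ) = 0.4171/(1 − 0.4171) = 0.4171/0.5829 = 0.7156

Final: 0.7156


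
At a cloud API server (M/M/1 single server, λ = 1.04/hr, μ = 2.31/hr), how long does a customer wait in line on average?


ρ = 1.04/2.31 = 0.4502
Wq = ρ/(μ−λ) = 0.4502/(2.31 − 1.04) = 0.4502/1.27 = 0.3545 hr

Final: 0.3545 hr


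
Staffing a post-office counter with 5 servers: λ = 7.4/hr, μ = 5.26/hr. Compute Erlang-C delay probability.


a = λ/μ = 1.4068; ρ = a/5 = 0.2814
P₀ = 0.244639 (from M/M/c formula)
C(c,a) = [a^c/(c!(1−ρ))]·P₀ = [5.51099/(120·0.7186)]·0.244639
= 0.06391·0.244639 = 0.015634

Final: 0.015634


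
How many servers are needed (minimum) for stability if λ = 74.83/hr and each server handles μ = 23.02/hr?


Stability requires cμ > λ ⇔ c > λ/μ.
λ/μ = 74.83/23.02 = 3.2507
Minimum integer c = ⌊3.2507⌋ + 1 = 4
Check: 4·23.02 = 92.08 > 74.83, while 3·23.02 = 69.06 ≤ 74.83

Final: 4 servers


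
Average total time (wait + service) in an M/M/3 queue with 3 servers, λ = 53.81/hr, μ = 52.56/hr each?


a = 1.0238; ρ = 0.3413; P₀ = 0.354693
Lq = P₀·a^c·ρ/(c!(1−ρ)²) = 0.04989
Wq = Lq/λ = 0.04989/53.81 = 0.0009271 hr
W = Wq + 1/μ = 0.0009271 + 0.01903 = 0.01995 hr

Final: 0.01995 hr


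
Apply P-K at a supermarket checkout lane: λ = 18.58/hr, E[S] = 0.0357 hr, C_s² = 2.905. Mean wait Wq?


ρ = λ·E[S] = 18.58·0.0357 = 0.6633
E[S²] = E[S]²(1+C_s²) = 0.0357²·(1+2.905) = 0.004977
Wq = λ·E[S²]/(2(1−ρ)) = 18.58·0.004977/(2·0.3367) = 0.13732 hr

Final: 0.13732 hr


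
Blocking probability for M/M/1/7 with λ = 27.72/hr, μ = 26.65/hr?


ρ = λ/μ = 27.72/26.65 = 1.0402
P_K = (1−ρ)ρ^K/(1−ρ^(K+1)) = (-0.04015·1.317262)/(1 − 1.370150)
= -0.052888/-0.370150 = 0.142883

Final: 0.142883


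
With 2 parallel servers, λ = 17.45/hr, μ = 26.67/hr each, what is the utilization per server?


ρ = λ/(cμ) = 17.45/(2·26.67) = 17.45/53.34 = 0.3271

Final: 0.3271


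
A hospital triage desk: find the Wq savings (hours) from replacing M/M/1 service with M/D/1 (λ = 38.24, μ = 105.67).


ρ = 38.24/105.67 = 0.3619
Wq(M/M/1) = ρ/(μ−λ) = 0.3619/67.43 = 0.005367 hr
Wq(M/D/1) = ρ/(2(μ−λ)) = 0.002683 hr
Savings = 0.005367 − 0.002683 = 0.002683 hr

Final: 0.002683 hr


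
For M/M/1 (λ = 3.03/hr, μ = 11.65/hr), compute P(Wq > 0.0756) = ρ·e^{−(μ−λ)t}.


ρ = 3.03/11.65 = 0.2601
P(Wq > t) = ρ·e^{−(μ−λ)t} = 0.2601·e^{−0.6517}
= 0.2601·0.521174 = 0.135550

Final: 0.135550


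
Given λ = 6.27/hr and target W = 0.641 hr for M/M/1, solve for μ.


W = 1/(μ−λ) ⇒ μ − λ = 1/W = 1/0.641 = 1.5601
μ = λ + 1/W = 6.27 + 1.5601 = 7.8301 per hr

Final: 7.8301 /hr


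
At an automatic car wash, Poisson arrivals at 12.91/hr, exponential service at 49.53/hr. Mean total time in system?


W = 1/(μ−λ) = 1/(49.53 − 12.91) = 1/36.62 = 0.02731 hr

Final: 0.02731 hr


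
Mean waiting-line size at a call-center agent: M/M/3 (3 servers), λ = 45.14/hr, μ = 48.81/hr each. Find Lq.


a = λ/μ = 0.9248; ρ = a/3 = 0.3083
P₀ = 0.393233
Lq = P₀·a^c·ρ / (c!·(1−ρ)²) = 0.393233·0.79097·0.3083/(6·0.47849)
= 0.03340

Final: 0.03340


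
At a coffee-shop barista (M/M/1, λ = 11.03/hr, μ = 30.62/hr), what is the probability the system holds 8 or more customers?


ρ = 11.03/30.62 = 0.3602
P(N ≥ n) = ρ^n = 0.3602^8 = 0.0002835

Final: 0.0002835


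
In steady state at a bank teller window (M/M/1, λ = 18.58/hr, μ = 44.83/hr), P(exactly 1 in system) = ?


ρ = 18.58/44.83 = 0.4145
P_n = (1−ρ)·ρ^n = (1 − 0.4145)·0.4145^1 = 0.5855·0.414455 = 0.242682

Final: 0.242682


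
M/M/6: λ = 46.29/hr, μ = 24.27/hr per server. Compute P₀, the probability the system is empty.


a = λ/μ = 46.29/24.27 = 1.9073; ρ = a/c = 0.3179
Σ_{k=0}^{5} a^k/k! (terms k=0..5) = 1.00000 + 1.90729 + 1.81888 + 1.15638 + 0.55139 + 0.21033 = 6.64428
Tail: a^6/(6!(1−ρ)) = 48.13982/(720·0.6821) = 0.09802
P₀ = 1/(6.64428 + 0.09802) = 1/6.74230 = 0.148317

Final: 0.148317


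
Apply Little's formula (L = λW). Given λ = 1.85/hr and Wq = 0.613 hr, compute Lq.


Lq = λWq = 1.85·0.613 = 1.1341

Final: 1.1341


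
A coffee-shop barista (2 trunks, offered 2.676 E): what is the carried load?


B(2,2.676) = 0.493419 (Erlang-B)
Carried load = a(1 − B) = 2.676·(1 − 0.493419) = 2.676·0.506581 = 1.3556 E

Final: 1.3556 Erlangs


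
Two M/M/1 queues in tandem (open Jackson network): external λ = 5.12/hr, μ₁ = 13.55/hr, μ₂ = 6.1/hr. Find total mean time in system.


Each node sees arrival rate λ = 5.12/hr (tandem ⇒ throughput preserved).
W₁ = 1/(μ₁−λ) = 1/(13.55−5.12) = 0.11862 hr
W₂ = 1/(μ₂−λ) = 1/(6.1−5.12) = 1.02041 hr
W_total = W₁ + W₂ = 0.11862 + 1.02041 = 1.13903 hr

Final: 1.13903 hr


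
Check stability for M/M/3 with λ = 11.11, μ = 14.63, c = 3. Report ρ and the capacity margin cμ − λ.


Total capacity cμ = 3·14.63 = 43.89/hr
ρ = λ/(cμ) = 11.11/43.89 = 0.2531
Stable ⇔ ρ < 1: YES
Spare capacity = cμ − λ = 43.89 − 11.11 = 32.78/hr

Final: ρ = 0.2531; stable; margin = 32.78/hr


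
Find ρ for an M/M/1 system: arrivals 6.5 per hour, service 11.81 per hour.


ρ = λ/μ = 6.5/11.81 = 0.5504

Final: 0.5504


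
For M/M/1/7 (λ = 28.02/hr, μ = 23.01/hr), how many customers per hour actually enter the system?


ρ = 1.2177; P_K = (1−ρ)ρ^7/(1−ρ^8) = 0.225422
λ_eff = λ(1 − P_K) = 28.02·(1 − 0.225422) = 28.02·0.774578 = 21.7037 /hr

Final: 21.7037 /hr


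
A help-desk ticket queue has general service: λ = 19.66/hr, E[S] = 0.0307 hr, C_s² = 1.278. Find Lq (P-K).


ρ = λ·E[S] = 19.66·0.0307 = 0.6036
Lq = ρ²(1+C_s²)/(2(1−ρ)) = 0.3643·(1+1.278)/(2·0.3964)
= 0.3643·2.2780/0.7929 = 1.04663

Final: 1.04663


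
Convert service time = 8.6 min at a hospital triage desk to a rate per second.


μ = 1/(service time) in consistent units.
1 second = 0.0166667 min, so μ = 0.0166667/8.6 = 0.001938 per second

Final: 0.001938 /sec


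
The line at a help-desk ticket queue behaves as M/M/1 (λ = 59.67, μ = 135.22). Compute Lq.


ρ = 59.67/135.22 = 0.4413
Lq = ρ²/(1−ρ) = 0.1947/0.5587 = 0.3485

Final: 0.3485


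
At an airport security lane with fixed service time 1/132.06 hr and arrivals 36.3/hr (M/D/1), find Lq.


ρ = 36.3/132.06 = 0.2749
M/D/1: Lq = ρ²/(2(1−ρ)) = 0.07556/(2·0.7251) = 0.05210

Final: 0.05210


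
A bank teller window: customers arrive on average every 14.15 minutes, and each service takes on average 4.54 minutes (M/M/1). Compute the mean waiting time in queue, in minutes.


λ = 60/14.15 = 4.2403 /hr
μ = 60/4.54 = 13.2159 /hr
ρ = λ/μ = 4.2403/13.2159 = 0.3208
Wq = ρ/(μ−λ) = 0.3208/(13.2159−4.2403) = 0.03575 hr
In minutes: 0.03575·60 = 2.145 min

Final: 2.145 min


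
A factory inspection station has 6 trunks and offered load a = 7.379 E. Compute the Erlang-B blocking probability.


B(c,a) = (a^c/c!) / Σ_{k=0}^{c} a^k/k!
a^6/6! = 224.208754
Σ terms (k=0..6): 1.00000 + 7.37900 + 27.22482 + 66.96398 + 123.53181 + 182.30824 + 224.20875 = 632.616610
B = 224.208754/632.616610 = 0.354415

Final: 0.354415


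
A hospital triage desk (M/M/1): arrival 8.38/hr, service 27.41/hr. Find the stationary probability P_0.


ρ = 8.38/27.41 = 0.3057
P_n = (1−ρ)·ρ^n = (1 − 0.3057)·0.3057^0 = 0.6943·1.000000 = 0.694272

Final: 0.694272


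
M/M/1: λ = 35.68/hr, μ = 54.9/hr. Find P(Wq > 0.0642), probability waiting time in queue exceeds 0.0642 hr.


ρ = 35.68/54.9 = 0.6499
P(Wq > t) = ρ·e^{−(μ−λ)t} = 0.6499·e^{−1.2339}
= 0.6499·0.291148 = 0.189220

Final: 0.189220


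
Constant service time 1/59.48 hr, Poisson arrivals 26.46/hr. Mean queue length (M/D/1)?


ρ = 26.46/59.48 = 0.4449
M/D/1: Lq = ρ²/(2(1−ρ)) = 0.1979/(2·0.5551) = 0.17824

Final: 0.17824


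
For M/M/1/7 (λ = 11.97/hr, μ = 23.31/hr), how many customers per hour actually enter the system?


ρ = 0.5135; P_K = (1−ρ)ρ^7/(1−ρ^8) = 0.004603
λ_eff = λ(1 − P_K) = 11.97·(1 − 0.004603) = 11.97·0.995397 = 11.9149 /hr

Final: 11.9149 /hr


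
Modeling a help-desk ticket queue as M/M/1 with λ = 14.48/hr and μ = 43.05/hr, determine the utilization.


ρ = λ/μ = 14.48/43.05 = 0.3364

Final: 0.3364


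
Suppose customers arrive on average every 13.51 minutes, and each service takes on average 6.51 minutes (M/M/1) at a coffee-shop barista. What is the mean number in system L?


λ = 60/13.51 = 4.4412 /hr
μ = 60/6.51 = 9.2166 /hr
ρ = λ/μ = 4.4412/9.2166 = 0.4819
L = ρ/(1−ρ) = 0.4819/0.5181 = 0.9300

Final: 0.9300


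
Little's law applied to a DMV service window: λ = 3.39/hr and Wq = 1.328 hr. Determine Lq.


Lq = λWq = 3.39·1.328 = 4.5019

Final: 4.5019


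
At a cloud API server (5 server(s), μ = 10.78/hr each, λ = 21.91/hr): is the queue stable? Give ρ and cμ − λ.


Total capacity cμ = 5·10.78 = 53.90/hr
ρ = λ/(cμ) = 21.91/53.90 = 0.4065
Stable ⇔ ρ < 1: YES
Spare capacity = cμ − λ = 53.90 − 21.91 = 31.99/hr

Final: ρ = 0.4065; stable; margin = 31.99/hr


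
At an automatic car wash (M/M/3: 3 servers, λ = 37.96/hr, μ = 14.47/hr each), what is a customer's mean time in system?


a = 2.6234; ρ = 0.8745; P₀ = 0.032225
Lq = P₀·a^c·ρ/(c!(1−ρ)²) = 5.37951
Wq = Lq/λ = 5.37951/37.96 = 0.14172 hr
W = Wq + 1/μ = 0.14172 + 0.06911 = 0.21082 hr

Final: 0.21082 hr


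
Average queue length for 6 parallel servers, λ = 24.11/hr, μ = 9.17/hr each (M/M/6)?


a = λ/μ = 2.6292; ρ = a/6 = 0.4382
P₀ = 0.071583
Lq = P₀·a^c·ρ / (c!·(1−ρ)²) = 0.071583·330.34463·0.4382/(720·0.31561)
= 0.04560

Final: 0.04560


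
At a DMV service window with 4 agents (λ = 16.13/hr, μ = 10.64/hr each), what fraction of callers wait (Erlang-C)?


a = λ/μ = 1.5160; ρ = a/4 = 0.3790
P₀ = 0.217386 (from M/M/c formula)
C(c,a) = [a^c/(c!(1−ρ))]·P₀ = [5.28167/(24·0.6210)]·0.217386
= 0.35438·0.217386 = 0.077036

Final: 0.077036


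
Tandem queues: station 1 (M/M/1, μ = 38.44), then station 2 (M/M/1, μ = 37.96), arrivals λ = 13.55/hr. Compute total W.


Each node sees arrival rate λ = 13.55/hr (tandem ⇒ throughput preserved).
W₁ = 1/(μ₁−λ) = 1/(38.44−13.55) = 0.04018 hr
W₂ = 1/(μ₂−λ) = 1/(37.96−13.55) = 0.04097 hr
W_total = W₁ + W₂ = 0.04018 + 0.04097 = 0.08114 hr

Final: 0.08114 hr


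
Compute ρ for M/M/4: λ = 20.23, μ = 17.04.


ρ = λ/(cμ) = 20.23/(4·17.04) = 20.23/68.16 = 0.2968

Final: 0.2968


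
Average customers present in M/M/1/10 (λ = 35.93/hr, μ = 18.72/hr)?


ρ = 35.93/18.72 = 1.9193
L = ρ[1 − (K+1)ρ^K + Kρ^(K+1)] / [(1−ρ)(1−ρ^(K+1))]
Numerator: 1.9193·(1 − 11·678.443566 + 10·1302.162250) = 10671.024352
Denominator: (-0.9193)·(-1301.162250) = 1196.207389
L = 10671.024352/1196.207389 = 8.9207

Final: 8.9207


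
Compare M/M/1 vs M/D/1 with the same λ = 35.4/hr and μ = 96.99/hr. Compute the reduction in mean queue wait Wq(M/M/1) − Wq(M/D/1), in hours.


ρ = 35.4/96.99 = 0.3650
Wq(M/M/1) = ρ/(μ−λ) = 0.3650/61.59 = 0.005926 hr
Wq(M/D/1) = ρ/(2(μ−λ)) = 0.002963 hr
Savings = 0.005926 − 0.002963 = 0.002963 hr

Final: 0.002963 hr


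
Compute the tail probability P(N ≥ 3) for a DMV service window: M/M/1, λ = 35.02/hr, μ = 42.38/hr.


ρ = 35.02/42.38 = 0.8263
P(N ≥ n) = ρ^n = 0.8263^3 = 0.564242

Final: 0.564242


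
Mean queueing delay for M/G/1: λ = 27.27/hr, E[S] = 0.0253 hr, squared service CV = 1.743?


ρ = λ·E[S] = 27.27·0.0253 = 0.6899
E[S²] = E[S]²(1+C_s²) = 0.0253²·(1+1.743) = 0.001756
Wq = λ·E[S²]/(2(1−ρ)) = 27.27·0.001756/(2·0.3101) = 0.07721 hr

Final: 0.07721 hr


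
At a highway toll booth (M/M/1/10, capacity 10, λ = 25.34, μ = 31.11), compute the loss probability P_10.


ρ = λ/μ = 25.34/31.11 = 0.8145
P_K = (1−ρ)ρ^K/(1−ρ^(K+1)) = (0.1855·0.128548)/(1 − 0.104706)
= 0.023842/0.895294 = 0.026630

Final: 0.026630


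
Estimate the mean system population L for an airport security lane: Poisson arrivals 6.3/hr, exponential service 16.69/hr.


ρ = λ/μ = 6.3/16.69 = 0.3775
L = ρ/(1−ρ) = 0.3775/(1 − 0.3775) = 0.3775/0.6225 = 0.6064

Final: 0.6064


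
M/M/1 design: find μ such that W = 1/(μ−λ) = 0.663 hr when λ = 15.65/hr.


W = 1/(μ−λ) ⇒ μ − λ = 1/W = 1/0.663 = 1.5083
μ = λ + 1/W = 15.65 + 1.5083 = 17.1583 per hr

Final: 17.1583 /hr


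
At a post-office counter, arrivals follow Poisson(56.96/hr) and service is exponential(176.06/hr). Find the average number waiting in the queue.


ρ = 56.96/176.06 = 0.3235
Lq = ρ²/(1−ρ) = 0.1047/0.6765 = 0.1547

Final: 0.1547


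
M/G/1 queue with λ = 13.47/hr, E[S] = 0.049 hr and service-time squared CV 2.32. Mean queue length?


ρ = λ·E[S] = 13.47·0.049 = 0.6600
Lq = ρ²(1+C_s²)/(2(1−ρ)) = 0.4356·(1+2.32)/(2·0.3400)
= 0.4356·3.3200/0.6799 = 2.12713

Final: 2.12713


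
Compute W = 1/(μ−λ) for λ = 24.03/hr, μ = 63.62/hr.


W = 1/(μ−λ) = 1/(63.62 − 24.03) = 1/39.59 = 0.02526 hr

Final: 0.02526 hr


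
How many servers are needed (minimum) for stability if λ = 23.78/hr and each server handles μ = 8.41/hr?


Stability requires cμ > λ ⇔ c > λ/μ.
λ/μ = 23.78/8.41 = 2.8276
Minimum integer c = ⌊2.8276⌋ + 1 = 3
Check: 3·8.41 = 25.23 > 23.78, while 2·8.41 = 16.82 ≤ 23.78

Final: 3 servers


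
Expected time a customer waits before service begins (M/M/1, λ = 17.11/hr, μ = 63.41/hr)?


ρ = 17.11/63.41 = 0.2698
Wq = ρ/(μ−λ) = 0.2698/(63.41 − 17.11) = 0.2698/46.30 = 0.005828 hr

Final: 0.005828 hr


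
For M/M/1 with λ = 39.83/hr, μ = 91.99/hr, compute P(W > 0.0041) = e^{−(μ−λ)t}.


W ~ Exponential(μ−λ) for M/M/1.
μ − λ = 91.99 − 39.83 = 52.1600
P(W > t) = e^{−(μ−λ)t} = e^{−0.2139} = 0.807465

Final: 0.807465


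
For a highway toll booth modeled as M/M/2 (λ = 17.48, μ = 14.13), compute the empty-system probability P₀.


a = λ/μ = 17.48/14.13 = 1.2371; ρ = a/c = 0.6185
Σ_{k=0}^{1} a^k/k! (terms k=0..1) = 1.00000 + 1.23708 = 2.23708
Tail: a^2/(2!(1−ρ)) = 1.53038/(2·0.3815) = 2.00596
P₀ = 1/(2.23708 + 2.00596) = 1/4.24304 = 0.235680

Final: 0.235680


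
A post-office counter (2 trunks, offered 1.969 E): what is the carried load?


B(2,1.969) = 0.395005 (Erlang-B)
Carried load = a(1 − B) = 1.969·(1 − 0.395005) = 1.969·0.604995 = 1.1912 E

Final: 1.1912 Erlangs


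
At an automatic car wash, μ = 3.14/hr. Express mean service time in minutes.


Mean service time = 1/μ = 1/3.14 hour = 0.31847 hour
In minutes: 0.31847 × 60 = 19.1083 min

Final: 19.1083 min


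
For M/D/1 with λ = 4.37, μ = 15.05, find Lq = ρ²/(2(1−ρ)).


ρ = 4.37/15.05 = 0.2904
M/D/1: Lq = ρ²/(2(1−ρ)) = 0.08431/(2·0.7096) = 0.05941

Final: 0.05941


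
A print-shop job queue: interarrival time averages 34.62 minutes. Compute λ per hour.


λ = 1/(interarrival time) in consistent units.
1 hour = 60 min, so λ = 60/34.62 = 1.7331 per hour

Final: 1.7331 /hr


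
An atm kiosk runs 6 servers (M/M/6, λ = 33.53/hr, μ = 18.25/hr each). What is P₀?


a = λ/μ = 33.53/18.25 = 1.8373; ρ = a/c = 0.3062
Σ_{k=0}^{5} a^k/k! (terms k=0..5) = 1.00000 + 1.83726 + 1.68776 + 1.03362 + 0.47476 + 0.17445 = 6.20785
Tail: a^6/(6!(1−ρ)) = 38.46131/(720·0.6938) = 0.07700
P₀ = 1/(6.20785 + 0.07700) = 1/6.28485 = 0.159113

Final: 0.159113


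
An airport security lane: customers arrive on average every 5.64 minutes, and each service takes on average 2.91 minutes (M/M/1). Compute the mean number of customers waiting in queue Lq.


λ = 60/5.64 = 10.6383 /hr
μ = 60/2.91 = 20.6186 /hr
ρ = λ/μ = 10.6383/20.6186 = 0.5160
Lq = ρ²/(1−ρ) = 0.2662/0.4840 = 0.5500

Final: 0.5500


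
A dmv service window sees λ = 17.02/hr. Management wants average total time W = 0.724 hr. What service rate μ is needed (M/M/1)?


W = 1/(μ−λ) ⇒ μ − λ = 1/W = 1/0.724 = 1.3812
μ = λ + 1/W = 17.02 + 1.3812 = 18.4012 per hr

Final: 18.4012 /hr


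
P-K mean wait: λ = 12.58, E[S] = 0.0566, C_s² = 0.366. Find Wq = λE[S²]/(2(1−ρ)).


ρ = λ·E[S] = 12.58·0.0566 = 0.7120
E[S²] = E[S]²(1+C_s²) = 0.0566²·(1+0.366) = 0.004376
Wq = λ·E[S²]/(2(1−ρ)) = 12.58·0.004376/(2·0.2880) = 0.09558 hr

Final: 0.09558 hr


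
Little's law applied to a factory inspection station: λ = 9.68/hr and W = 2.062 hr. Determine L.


L = λW = 9.68·2.062 = 19.9602

Final: 19.9602


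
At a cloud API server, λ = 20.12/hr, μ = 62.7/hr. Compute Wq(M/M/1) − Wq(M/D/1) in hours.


ρ = 20.12/62.7 = 0.3209
Wq(M/M/1) = ρ/(μ−λ) = 0.3209/42.58 = 0.007536 hr
Wq(M/D/1) = ρ/(2(μ−λ)) = 0.003768 hr
Savings = 0.007536 − 0.003768 = 0.003768 hr

Final: 0.003768 hr


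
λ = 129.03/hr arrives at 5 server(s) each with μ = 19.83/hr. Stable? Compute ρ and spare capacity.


Total capacity cμ = 5·19.83 = 99.15/hr
ρ = λ/(cμ) = 129.03/99.15 = 1.3014
Stable ⇔ ρ < 1: NO
Spare capacity = cμ − λ = 99.15 − 129.03 = -29.88/hr

Final: ρ = 1.3014; unstable; margin = -29.88/hr


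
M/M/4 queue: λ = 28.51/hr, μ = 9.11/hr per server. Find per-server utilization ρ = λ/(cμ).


ρ = λ/(cμ) = 28.51/(4·9.11) = 28.51/36.44 = 0.7824

Final: 0.7824


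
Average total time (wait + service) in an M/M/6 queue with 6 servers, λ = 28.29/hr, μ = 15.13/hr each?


a = 1.8698; ρ = 0.3116; P₀ = 0.154004
Lq = P₀·a^c·ρ/(c!(1−ρ)²) = 0.006011
Wq = Lq/λ = 0.006011/28.29 = 0.0002125 hr
W = Wq + 1/μ = 0.0002125 + 0.06609 = 0.06631 hr

Final: 0.06631 hr


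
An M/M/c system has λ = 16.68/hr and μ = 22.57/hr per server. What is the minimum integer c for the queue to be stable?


Stability requires cμ > λ ⇔ c > λ/μ.
λ/μ = 16.68/22.57 = 0.7390
Minimum integer c = ⌊0.7390⌋ + 1 = 1
Check: 1·22.57 = 22.57 > 16.68, while 0·22.57 = 0.00 ≤ 16.68

Final: 1 servers


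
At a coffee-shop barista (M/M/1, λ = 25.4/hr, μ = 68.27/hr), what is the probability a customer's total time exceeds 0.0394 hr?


W ~ Exponential(μ−λ) for M/M/1.
μ − λ = 68.27 − 25.4 = 42.8700
P(W > t) = e^{−(μ−λ)t} = e^{−1.6891} = 0.184690

Final: 0.184690


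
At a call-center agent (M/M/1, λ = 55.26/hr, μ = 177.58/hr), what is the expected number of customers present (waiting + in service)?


ρ = λ/μ = 55.26/177.58 = 0.3112
L = ρ/(1−ρ) = 0.3112/(1 − 0.3112) = 0.3112/0.6888 = 0.4518

Final: 0.4518


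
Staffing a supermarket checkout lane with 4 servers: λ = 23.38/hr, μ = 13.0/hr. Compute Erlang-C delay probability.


a = λ/μ = 1.7985; ρ = a/4 = 0.4496
P₀ = 0.161885 (from M/M/c formula)
C(c,a) = [a^c/(c!(1−ρ))]·P₀ = [10.46176/(24·0.5504)]·0.161885
= 0.79200·0.161885 = 0.128214

Final: 0.128214


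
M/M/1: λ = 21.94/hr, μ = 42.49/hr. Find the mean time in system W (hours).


W = 1/(μ−λ) = 1/(42.49 − 21.94) = 1/20.55 = 0.04866 hr

Final: 0.04866 hr


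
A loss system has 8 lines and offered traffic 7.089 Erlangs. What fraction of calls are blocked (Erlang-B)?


B(c,a) = (a^c/c!) / Σ_{k=0}^{c} a^k/k!
a^8/8! = 158.182810
Σ terms (k=0..8): 1.00000 + 7.08900 + 25.12696 + 59.37501 + 105.22736 + 149.19135 + 176.26958 + 178.51072 + 158.18281 = 859.972778
B = 158.182810/859.972778 = 0.183939

Final: 0.183939


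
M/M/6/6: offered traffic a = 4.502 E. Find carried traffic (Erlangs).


B(6,4.502) = 0.154317 (Erlang-B)
Carried load = a(1 − B) = 4.502·(1 − 0.154317) = 4.502·0.845683 = 3.8073 E

Final: 3.8073 Erlangs


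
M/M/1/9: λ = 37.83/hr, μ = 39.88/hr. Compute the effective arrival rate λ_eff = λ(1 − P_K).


ρ = 0.9486; P_K = (1−ρ)ρ^9/(1−ρ^10) = 0.077963
λ_eff = λ(1 − P_K) = 37.83·(1 − 0.077963) = 37.83·0.922037 = 34.8807 /hr

Final: 34.8807 /hr


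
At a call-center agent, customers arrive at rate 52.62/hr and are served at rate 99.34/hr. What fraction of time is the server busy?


ρ = λ/μ = 52.62/99.34 = 0.5297

Final: 0.5297


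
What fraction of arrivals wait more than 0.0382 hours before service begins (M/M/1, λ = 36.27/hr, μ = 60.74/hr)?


ρ = 36.27/60.74 = 0.5971
P(Wq > t) = ρ·e^{−(μ−λ)t} = 0.5971·e^{−0.9348}
= 0.5971·0.392682 = 0.234485

Final: 0.234485


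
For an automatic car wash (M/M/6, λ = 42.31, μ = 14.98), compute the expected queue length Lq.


a = λ/μ = 2.8244; ρ = a/6 = 0.4707
P₀ = 0.058650
Lq = P₀·a^c·ρ / (c!·(1−ρ)²) = 0.058650·507.67675·0.4707/(720·0.28012)
= 0.06950

Final: 0.06950


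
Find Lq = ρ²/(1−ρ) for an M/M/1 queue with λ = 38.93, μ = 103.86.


ρ = 38.93/103.86 = 0.3748
Lq = ρ²/(1−ρ) = 0.1405/0.6252 = 0.2247

Final: 0.2247


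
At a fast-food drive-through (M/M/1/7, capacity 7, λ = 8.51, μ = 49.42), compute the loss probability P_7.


ρ = λ/μ = 8.51/49.42 = 0.1722
P_K = (1−ρ)ρ^K/(1−ρ^(K+1)) = (0.8278·0.000004489)/(1 − 0.0000007731)
= 0.000003716/0.999999 = 0.000003716

Final: 0.000003716


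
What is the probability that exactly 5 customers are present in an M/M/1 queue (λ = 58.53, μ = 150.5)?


ρ = 58.53/150.5 = 0.3889
P_n = (1−ρ)·ρ^n = (1 − 0.3889)·0.3889^5 = 0.6111·0.008896 = 0.005437

Final: 0.005437


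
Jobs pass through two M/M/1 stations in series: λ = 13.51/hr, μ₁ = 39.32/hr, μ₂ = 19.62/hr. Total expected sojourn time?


Each node sees arrival rate λ = 13.51/hr (tandem ⇒ throughput preserved).
W₁ = 1/(μ₁−λ) = 1/(39.32−13.51) = 0.03874 hr
W₂ = 1/(μ₂−λ) = 1/(19.62−13.51) = 0.16367 hr
W_total = W₁ + W₂ = 0.03874 + 0.16367 = 0.20241 hr

Final: 0.20241 hr


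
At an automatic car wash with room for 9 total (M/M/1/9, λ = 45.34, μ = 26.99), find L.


ρ = 45.34/26.99 = 1.6799
L = ρ[1 − (K+1)ρ^K + Kρ^(K+1)] / [(1−ρ)(1−ρ^(K+1))]
Numerator: 1.6799·(1 − 10·106.538771 + 9·178.972503) = 917.828123
Denominator: (-0.6799)·(-177.972503) = 121.000201
L = 917.828123/121.000201 = 7.5853

Final: 7.5853


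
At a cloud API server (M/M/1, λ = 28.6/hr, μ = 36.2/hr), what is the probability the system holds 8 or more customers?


ρ = 28.6/36.2 = 0.7901
P(N ≥ n) = ρ^n = 0.7901^8 = 0.151796

Final: 0.151796


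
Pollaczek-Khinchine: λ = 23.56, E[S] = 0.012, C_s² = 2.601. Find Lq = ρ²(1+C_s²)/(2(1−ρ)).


ρ = λ·E[S] = 23.56·0.012 = 0.2827
Lq = ρ²(1+C_s²)/(2(1−ρ)) = 0.07993·(1+2.601)/(2·0.7173)
= 0.07993·3.6010/1.4346 = 0.20064

Final: 0.20064
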